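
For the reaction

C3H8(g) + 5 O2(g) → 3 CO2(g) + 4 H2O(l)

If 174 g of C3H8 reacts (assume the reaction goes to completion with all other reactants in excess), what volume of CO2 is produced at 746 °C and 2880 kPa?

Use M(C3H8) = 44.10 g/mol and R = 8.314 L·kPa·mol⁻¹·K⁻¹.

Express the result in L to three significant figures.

n(C3H8) = 174.0 / 44.10 = 3.946 mol
n(CO2) = (3/1) × 3.946 = 11.84 mol
V = nRT/P = 11.84 × 8.314 × 1019.15 / 2880 = 34.83 L

34.8 L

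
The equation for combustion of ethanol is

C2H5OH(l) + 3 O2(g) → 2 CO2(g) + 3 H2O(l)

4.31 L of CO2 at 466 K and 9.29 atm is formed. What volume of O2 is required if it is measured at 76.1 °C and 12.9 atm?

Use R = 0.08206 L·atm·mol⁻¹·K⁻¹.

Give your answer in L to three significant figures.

n(CO2) = PV/RT = (9.29 × 4.31) / (0.08206 × 466) = 1.047 mol
n(O2) = (3/2) × 1.047 = 1.571 mol
V = nRT/P = 1.571 × 0.08206 × 349.25 / 12.9 = 3.490 L

3.49 L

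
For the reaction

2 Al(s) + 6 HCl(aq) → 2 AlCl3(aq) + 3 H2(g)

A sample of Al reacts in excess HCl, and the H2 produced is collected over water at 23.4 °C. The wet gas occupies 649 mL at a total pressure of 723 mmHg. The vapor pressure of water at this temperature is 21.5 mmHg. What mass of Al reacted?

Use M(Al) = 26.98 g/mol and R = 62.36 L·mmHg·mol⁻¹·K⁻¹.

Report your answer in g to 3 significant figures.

0.443 g

P(H2) = 723 − 21.5 = 701.5 mmHg
n(H2) = PV/RT = (701.5 × 0.6490) / (62.36 × 296.55) = 0.02462 mol
n(Al) = (2/3) × 0.02462 = 0.01641 mol
m(Al) = 0.01641 × 26.98 = 0.4427 g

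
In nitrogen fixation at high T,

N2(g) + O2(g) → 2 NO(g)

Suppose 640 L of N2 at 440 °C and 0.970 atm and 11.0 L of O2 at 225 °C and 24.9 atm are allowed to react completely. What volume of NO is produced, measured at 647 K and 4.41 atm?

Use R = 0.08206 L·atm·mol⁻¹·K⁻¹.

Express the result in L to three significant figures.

n(N2) = PV/RT = (0.970 × 640) / (0.08206 × 713.15) = 10.61 mol
n(O2) = PV/RT = (24.9 × 11.0) / (0.08206 × 498.15) = 6.700 mol
For 10.61 mol N2, stoichiometry requires (1/1) × 10.61 = 10.61 mol O2; 6.700 mol is available, so O2 is limiting.
n(NO) = (2/1) × 6.700 = 13.40 mol
V(NO) = nRT/P = 13.40 × 0.08206 × 647 / 4.41 = 161.3 L

161 L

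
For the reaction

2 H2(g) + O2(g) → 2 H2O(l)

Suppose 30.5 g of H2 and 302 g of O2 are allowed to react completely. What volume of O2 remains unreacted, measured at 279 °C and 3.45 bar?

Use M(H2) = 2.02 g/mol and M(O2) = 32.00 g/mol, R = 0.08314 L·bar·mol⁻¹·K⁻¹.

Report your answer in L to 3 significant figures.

25.1 L

n(H2) = 30.5 / 2.02 = 15.10 mol
n(O2) = 302 / 32.00 = 9.438 mol
For 15.10 mol H2, stoichiometry requires (1/2) × 15.10 = 7.550 mol O2; 9.438 mol is available, so H2 is limiting.
n(O2) consumed = (1/2) × 15.10 = 7.550 mol; remaining = 9.438 − 7.550 = 1.888 mol
V(O2) = nRT/P = 1.888 × 0.08314 × 552.15 / 3.45 = 25.12 L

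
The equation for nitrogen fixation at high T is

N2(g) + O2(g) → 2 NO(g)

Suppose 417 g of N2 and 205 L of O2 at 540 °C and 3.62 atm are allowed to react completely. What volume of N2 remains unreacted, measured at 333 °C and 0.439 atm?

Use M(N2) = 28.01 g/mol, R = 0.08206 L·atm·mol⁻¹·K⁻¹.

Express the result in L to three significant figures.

427 L

n(N2) = 417 / 28.01 = 14.89 mol
n(O2) = PV/RT = (3.62 × 205) / (0.08206 × 813.15) = 11.12 mol
For 14.89 mol N2, stoichiometry requires (1/1) × 14.89 = 14.89 mol O2; 11.12 mol is available, so O2 is limiting.
n(N2) consumed = (1/1) × 11.12 = 11.12 mol; remaining = 14.89 − 11.12 = 3.770 mol
V(N2) = nRT/P = 3.770 × 0.08206 × 606.15 / 0.439 = 427.2 L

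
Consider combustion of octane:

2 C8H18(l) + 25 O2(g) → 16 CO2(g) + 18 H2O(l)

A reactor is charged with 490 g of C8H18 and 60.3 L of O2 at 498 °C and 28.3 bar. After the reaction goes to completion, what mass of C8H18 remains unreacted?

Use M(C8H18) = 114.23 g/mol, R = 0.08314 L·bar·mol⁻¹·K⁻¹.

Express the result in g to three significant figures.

247 g

n(C8H18) = 490 / 114.23 = 4.290 mol
n(O2) = PV/RT = (28.3 × 60.3) / (0.08314 × 771.15) = 26.62 mol
For 4.290 mol C8H18, stoichiometry requires (25/2) × 4.290 = 53.62 mol O2; 26.62 mol is available, so O2 is limiting.
n(C8H18) consumed = (2/25) × 26.62 = 2.130 mol; remaining = 4.290 − 2.130 = 2.160 mol
m(C8H18) = 2.160 × 114.23 = 246.7 g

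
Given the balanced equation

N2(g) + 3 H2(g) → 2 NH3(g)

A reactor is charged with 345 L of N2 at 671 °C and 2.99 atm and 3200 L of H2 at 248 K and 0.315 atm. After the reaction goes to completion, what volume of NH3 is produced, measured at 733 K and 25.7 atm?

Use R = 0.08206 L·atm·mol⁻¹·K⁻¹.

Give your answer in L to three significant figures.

n(N2) = PV/RT = (2.99 × 345) / (0.08206 × 944.15) = 13.31 mol
n(H2) = PV/RT = (0.315 × 3200) / (0.08206 × 248) = 49.53 mol
For 13.31 mol N2, stoichiometry requires (3/1) × 13.31 = 39.93 mol H2; 49.53 mol is available, so N2 is limiting.
n(NH3) = (2/1) × 13.31 = 26.62 mol
V(NH3) = nRT/P = 26.62 × 0.08206 × 733 / 25.7 = 62.30 L

62.3 L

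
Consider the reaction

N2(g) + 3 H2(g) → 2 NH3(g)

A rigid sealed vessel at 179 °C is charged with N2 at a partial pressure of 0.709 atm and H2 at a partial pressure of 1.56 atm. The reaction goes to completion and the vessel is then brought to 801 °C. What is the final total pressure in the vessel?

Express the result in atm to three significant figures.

At constant V, partial pressures at 179 °C are proportional to moles, so apply stoichiometry directly to pressures.
P(H2) required for 0.709 atm of N2 = (3/1) × 0.709 = 2.127 atm; available 1.56 atm, so H2 is limiting.
P(N2) remaining = 0.709 − (1/3) × 1.56 = 0.1890 atm
P(gaseous products) = (2)/3 × 1.56 = 1.040 atm
P_total at 179 °C = 0.1890 + 1.040 = 1.229 atm
Scaling to 801 °C: P = 1.229 × 1074.15/452.15 = 2.920 atm

2.92 atm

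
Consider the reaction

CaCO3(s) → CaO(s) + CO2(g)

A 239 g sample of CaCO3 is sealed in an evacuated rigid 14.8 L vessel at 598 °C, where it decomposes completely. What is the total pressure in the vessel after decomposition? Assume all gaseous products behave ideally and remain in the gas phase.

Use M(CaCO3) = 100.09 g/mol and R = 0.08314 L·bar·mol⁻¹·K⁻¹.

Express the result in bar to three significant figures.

n(CaCO3) = 239 / 100.09 = 2.388 mol
n(gas produced) = (1/1) × 2.388 = 2.388 mol
P = nRT/V = 2.388 × 0.08314 × 871.15 / 14.8 = 11.69 bar

11.7 bar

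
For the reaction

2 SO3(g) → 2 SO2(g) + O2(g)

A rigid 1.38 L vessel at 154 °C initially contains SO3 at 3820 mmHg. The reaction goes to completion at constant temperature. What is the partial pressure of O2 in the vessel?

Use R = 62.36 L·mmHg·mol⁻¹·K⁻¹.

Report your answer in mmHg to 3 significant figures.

1910 mmHg

n(SO3)₀ = PV/RT = (3820 × 1.38) / (62.36 × 427.15) = 0.1979 mol
n(O2) = (1/2) × 0.1979 = 0.09895 mol
P(O2) = nRT/V = 0.09895 × 62.36 × 427.15 / 1.38 = 1910 mmHg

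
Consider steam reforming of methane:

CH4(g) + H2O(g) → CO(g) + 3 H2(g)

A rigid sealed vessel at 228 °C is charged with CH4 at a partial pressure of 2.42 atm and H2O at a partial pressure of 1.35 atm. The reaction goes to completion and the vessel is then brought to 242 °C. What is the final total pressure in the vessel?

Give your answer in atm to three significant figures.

At constant V, partial pressures at 228 °C are proportional to moles, so apply stoichiometry directly to pressures.
P(H2O) required for 2.42 atm of CH4 = (1/1) × 2.42 = 2.420 atm; available 1.35 atm, so H2O is limiting.
P(CH4) remaining = 2.42 − (1/1) × 1.35 = 1.070 atm
P(gaseous products) = (1+3)/1 × 1.35 = 5.400 atm
P_total at 228 °C = 1.070 + 5.400 = 6.470 atm
Scaling to 242 °C: P = 6.470 × 515.15/501.15 = 6.651 atm

6.65 atm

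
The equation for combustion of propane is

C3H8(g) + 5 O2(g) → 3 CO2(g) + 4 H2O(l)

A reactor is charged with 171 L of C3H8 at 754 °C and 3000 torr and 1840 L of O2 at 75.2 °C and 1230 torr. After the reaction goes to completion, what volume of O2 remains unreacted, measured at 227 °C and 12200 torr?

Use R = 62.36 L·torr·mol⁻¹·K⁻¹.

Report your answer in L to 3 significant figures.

n(C3H8) = PV/RT = (3000 × 171) / (62.36 × 1027.15) = 8.009 mol
n(O2) = PV/RT = (1230 × 1840) / (62.36 × 348.35) = 104.2 mol
For 8.009 mol C3H8, stoichiometry requires (5/1) × 8.009 = 40.05 mol O2; 104.2 mol is available, so C3H8 is limiting.
n(O2) consumed = (5/1) × 8.009 = 40.05 mol; remaining = 104.2 − 40.05 = 64.15 mol
V(O2) = nRT/P = 64.15 × 62.36 × 500.15 / 12200 = 164.0 L

164 L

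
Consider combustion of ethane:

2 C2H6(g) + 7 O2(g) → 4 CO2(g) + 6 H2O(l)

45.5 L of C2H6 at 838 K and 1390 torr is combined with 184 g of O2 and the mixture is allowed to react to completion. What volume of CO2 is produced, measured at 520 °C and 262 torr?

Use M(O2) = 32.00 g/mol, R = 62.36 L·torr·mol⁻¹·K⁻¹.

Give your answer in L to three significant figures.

457 L

n(C2H6) = PV/RT = (1390 × 45.5) / (62.36 × 838) = 1.210 mol
n(O2) = 184 / 32.00 = 5.750 mol
For 1.210 mol C2H6, stoichiometry requires (7/2) × 1.210 = 4.235 mol O2; 5.750 mol is available, so C2H6 is limiting.
n(CO2) = (4/2) × 1.210 = 2.420 mol
V(CO2) = nRT/P = 2.420 × 62.36 × 793.15 / 262 = 456.9 L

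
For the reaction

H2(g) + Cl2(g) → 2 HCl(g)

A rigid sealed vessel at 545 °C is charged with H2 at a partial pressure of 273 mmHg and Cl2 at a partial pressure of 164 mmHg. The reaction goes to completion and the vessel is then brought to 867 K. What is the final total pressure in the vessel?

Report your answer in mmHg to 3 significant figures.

463 mmHg

With V and T fixed, P_i ∝ n_i, so the mole ratios apply directly to partial pressures at 545 °C.
P(Cl2) required for 273 mmHg of H2 = (1/1) × 273 = 273.0 mmHg; available 164 mmHg, so Cl2 is limiting.
P(H2) remaining = 273 − (1/1) × 164 = 109.0 mmHg
P(gaseous products) = (2)/1 × 164 = 328.0 mmHg
P_total at 545 °C = 109.0 + 328.0 = 437.0 mmHg
Scaling to 867 K: P = 437.0 × 867/818.15 = 463.1 mmHg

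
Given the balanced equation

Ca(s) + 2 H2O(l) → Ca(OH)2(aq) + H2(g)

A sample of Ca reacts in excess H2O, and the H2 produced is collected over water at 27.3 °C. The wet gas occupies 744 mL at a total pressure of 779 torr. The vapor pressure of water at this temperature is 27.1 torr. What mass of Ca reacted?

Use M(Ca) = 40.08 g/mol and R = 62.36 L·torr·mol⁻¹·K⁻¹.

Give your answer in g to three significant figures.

P(H2) = 779 − 27.1 = 751.9 torr
n(H2) = PV/RT = (751.9 × 0.7440) / (62.36 × 300.45) = 0.02986 mol
n(Ca) = (1/1) × 0.02986 = 0.02986 mol
m(Ca) = 0.02986 × 40.08 = 1.197 g

1.20 g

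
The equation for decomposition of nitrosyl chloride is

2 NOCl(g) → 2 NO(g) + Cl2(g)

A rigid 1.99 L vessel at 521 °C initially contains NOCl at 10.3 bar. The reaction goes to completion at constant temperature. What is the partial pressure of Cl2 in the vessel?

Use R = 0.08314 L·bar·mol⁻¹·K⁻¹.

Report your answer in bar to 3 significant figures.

n(NOCl)₀ = PV/RT = (10.3 × 1.99) / (0.08314 × 794.15) = 0.3104 mol
n(Cl2) = (1/2) × 0.3104 = 0.1552 mol
P(Cl2) = nRT/V = 0.1552 × 0.08314 × 794.15 / 1.99 = 5.149 bar

5.15 bar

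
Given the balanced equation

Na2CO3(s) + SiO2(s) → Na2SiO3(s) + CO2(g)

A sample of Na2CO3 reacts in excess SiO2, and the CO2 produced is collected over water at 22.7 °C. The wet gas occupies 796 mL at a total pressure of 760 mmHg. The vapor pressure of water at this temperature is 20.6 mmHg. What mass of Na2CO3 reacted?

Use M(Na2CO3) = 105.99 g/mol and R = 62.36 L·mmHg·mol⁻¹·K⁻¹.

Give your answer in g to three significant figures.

3.38 g

P(CO2) = 760 − 20.6 = 739.4 mmHg
n(CO2) = PV/RT = (739.4 × 0.7960) / (62.36 × 295.85) = 0.03190 mol
n(Na2CO3) = (1/1) × 0.03190 = 0.03190 mol
m(Na2CO3) = 0.03190 × 105.99 = 3.381 g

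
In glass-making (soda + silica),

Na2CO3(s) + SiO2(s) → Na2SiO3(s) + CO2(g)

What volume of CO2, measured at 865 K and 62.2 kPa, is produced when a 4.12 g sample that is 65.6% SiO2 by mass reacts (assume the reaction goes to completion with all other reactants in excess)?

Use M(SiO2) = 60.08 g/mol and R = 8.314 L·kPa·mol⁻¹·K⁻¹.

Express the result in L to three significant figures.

5.20 L

mass of SiO2 = 4.12 × 65.6/100 = 2.703 g
n(SiO2) = 2.703 / 60.08 = 0.04499 mol
n(CO2) = (1/1) × 0.04499 = 0.04499 mol
V = nRT/P = 0.04499 × 8.314 × 865 / 62.2 = 5.202 L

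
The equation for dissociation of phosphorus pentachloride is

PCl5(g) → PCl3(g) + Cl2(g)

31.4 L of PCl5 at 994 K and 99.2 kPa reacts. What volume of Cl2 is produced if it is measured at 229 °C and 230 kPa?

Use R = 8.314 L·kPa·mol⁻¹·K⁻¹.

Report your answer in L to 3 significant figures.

n(PCl5) = PV/RT = (99.2 × 31.4) / (8.314 × 994) = 0.3769 mol
n(Cl2) = (1/1) × 0.3769 = 0.3769 mol
V = nRT/P = 0.3769 × 8.314 × 502.15 / 230 = 6.841 L

6.84 L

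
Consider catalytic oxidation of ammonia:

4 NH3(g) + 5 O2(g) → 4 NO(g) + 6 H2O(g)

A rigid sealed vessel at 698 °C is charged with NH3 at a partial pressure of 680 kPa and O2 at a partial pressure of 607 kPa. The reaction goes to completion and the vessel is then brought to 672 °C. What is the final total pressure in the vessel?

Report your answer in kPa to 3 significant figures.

Because the vessel is rigid and T is held at 698 °C, work the stoichiometry in partial pressures (P_i = n_iRT/V).
P(O2) required for 680 kPa of NH3 = (5/4) × 680 = 850.0 kPa; available 607 kPa, so O2 is limiting.
P(NH3) remaining = 680 − (4/5) × 607 = 194.4 kPa
P(gaseous products) = (4+6)/5 × 607 = 1214 kPa
P_total at 698 °C = 194.4 + 1214 = 1408 kPa
Scaling to 672 °C: P = 1408 × 945.15/971.15 = 1370 kPa

1370 kPa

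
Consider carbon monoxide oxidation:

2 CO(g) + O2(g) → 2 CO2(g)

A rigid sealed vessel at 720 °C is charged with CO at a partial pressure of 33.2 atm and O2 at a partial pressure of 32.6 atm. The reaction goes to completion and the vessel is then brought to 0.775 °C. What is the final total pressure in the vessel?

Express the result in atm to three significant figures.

Because the vessel is rigid and T is held at 720 °C, work the stoichiometry in partial pressures (P_i = n_iRT/V).
P(O2) required for 33.2 atm of CO = (1/2) × 33.2 = 16.60 atm; available 32.6 atm, so CO is limiting.
P(O2) remaining = 32.6 − (1/2) × 33.2 = 16.00 atm
P(gaseous products) = (2)/2 × 33.2 = 33.20 atm
P_total at 720 °C = 16.00 + 33.20 = 49.20 atm
Scaling to 0.775 °C: P = 49.20 × 273.925/993.15 = 13.57 atm

13.6 atm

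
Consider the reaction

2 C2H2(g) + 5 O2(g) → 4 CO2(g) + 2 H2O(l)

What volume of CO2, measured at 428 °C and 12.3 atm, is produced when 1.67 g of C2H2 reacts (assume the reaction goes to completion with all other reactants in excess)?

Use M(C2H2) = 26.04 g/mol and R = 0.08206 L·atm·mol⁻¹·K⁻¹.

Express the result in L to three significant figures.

n(C2H2) = 1.670 / 26.04 = 0.06413 mol
n(CO2) = (4/2) × 0.06413 = 0.1283 mol
V = nRT/P = 0.1283 × 0.08206 × 701.15 / 12.3 = 0.6002 L

0.600 L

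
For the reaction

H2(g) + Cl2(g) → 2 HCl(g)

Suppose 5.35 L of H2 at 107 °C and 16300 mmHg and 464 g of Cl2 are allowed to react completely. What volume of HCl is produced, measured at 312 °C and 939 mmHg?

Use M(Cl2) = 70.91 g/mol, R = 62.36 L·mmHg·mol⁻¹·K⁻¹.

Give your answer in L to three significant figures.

n(H2) = PV/RT = (16300 × 5.35) / (62.36 × 380.15) = 3.679 mol
n(Cl2) = 464 / 70.91 = 6.544 mol
For 3.679 mol H2, stoichiometry requires (1/1) × 3.679 = 3.679 mol Cl2; 6.544 mol is available, so H2 is limiting.
n(HCl) = (2/1) × 3.679 = 7.358 mol
V(HCl) = nRT/P = 7.358 × 62.36 × 585.15 / 939 = 285.9 L

286 L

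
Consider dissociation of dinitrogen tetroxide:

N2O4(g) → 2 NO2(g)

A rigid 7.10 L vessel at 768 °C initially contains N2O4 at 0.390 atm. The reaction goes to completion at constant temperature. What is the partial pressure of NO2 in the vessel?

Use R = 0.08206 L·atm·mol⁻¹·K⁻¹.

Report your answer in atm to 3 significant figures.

0.780 atm

n(N2O4)₀ = PV/RT = (0.390 × 7.10) / (0.08206 × 1041.15) = 0.03241 mol
n(NO2) = (2/1) × 0.03241 = 0.06482 mol
P(NO2) = nRT/V = 0.06482 × 0.08206 × 1041.15 / 7.10 = 0.7800 atm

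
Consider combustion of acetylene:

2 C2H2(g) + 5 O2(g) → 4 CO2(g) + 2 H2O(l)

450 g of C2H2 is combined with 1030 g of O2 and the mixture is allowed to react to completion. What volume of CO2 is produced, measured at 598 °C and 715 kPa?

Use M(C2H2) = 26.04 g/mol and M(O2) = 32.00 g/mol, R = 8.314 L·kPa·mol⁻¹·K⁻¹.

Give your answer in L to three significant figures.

261 L

n(C2H2) = 450 / 26.04 = 17.28 mol
n(O2) = 1030 / 32.00 = 32.19 mol
For 17.28 mol C2H2, stoichiometry requires (5/2) × 17.28 = 43.20 mol O2; 32.19 mol is available, so O2 is limiting.
n(CO2) = (4/5) × 32.19 = 25.75 mol
V(CO2) = nRT/P = 25.75 × 8.314 × 871.15 / 715 = 260.8 L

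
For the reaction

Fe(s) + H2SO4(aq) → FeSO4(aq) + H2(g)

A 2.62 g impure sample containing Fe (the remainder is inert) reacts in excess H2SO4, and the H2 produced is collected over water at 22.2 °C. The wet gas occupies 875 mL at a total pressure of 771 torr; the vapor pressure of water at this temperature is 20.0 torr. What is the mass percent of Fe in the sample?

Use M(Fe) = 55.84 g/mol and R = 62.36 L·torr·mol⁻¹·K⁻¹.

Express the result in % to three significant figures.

76.0 %

P(H2) = 771 − 20.0 = 751.0 torr
n(H2) = PV/RT = (751.0 × 0.8750) / (62.36 × 295.35) = 0.03568 mol
n(Fe) = (1/1) × 0.03568 = 0.03568 mol
m(Fe) = 0.03568 × 55.84 = 1.992 g
%Fe = 1.992 / 2.62 × 100 = 76.03%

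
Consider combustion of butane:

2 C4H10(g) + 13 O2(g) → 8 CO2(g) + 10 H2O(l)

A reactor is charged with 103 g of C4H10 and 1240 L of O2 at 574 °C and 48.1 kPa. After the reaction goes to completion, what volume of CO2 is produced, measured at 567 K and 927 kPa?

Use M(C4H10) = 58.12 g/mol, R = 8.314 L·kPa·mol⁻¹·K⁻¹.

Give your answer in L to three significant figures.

n(C4H10) = 103 / 58.12 = 1.772 mol
n(O2) = PV/RT = (48.1 × 1240) / (8.314 × 847.15) = 8.468 mol
For 1.772 mol C4H10, stoichiometry requires (13/2) × 1.772 = 11.52 mol O2; 8.468 mol is available, so O2 is limiting.
n(CO2) = (8/13) × 8.468 = 5.211 mol
V(CO2) = nRT/P = 5.211 × 8.314 × 567 / 927 = 26.50 L

26.5 L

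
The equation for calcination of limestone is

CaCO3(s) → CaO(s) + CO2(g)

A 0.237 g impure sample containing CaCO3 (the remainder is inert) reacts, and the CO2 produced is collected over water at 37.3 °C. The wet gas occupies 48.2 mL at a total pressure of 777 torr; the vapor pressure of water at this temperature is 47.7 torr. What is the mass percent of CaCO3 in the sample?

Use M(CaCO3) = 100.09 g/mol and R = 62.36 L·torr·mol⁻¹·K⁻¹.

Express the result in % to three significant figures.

P(CO2) = 777 − 47.7 = 729.3 torr
n(CO2) = PV/RT = (729.3 × 0.04820) / (62.36 × 310.45) = 0.001816 mol
n(CaCO3) = (1/1) × 0.001816 = 0.001816 mol
m(CaCO3) = 0.001816 × 100.09 = 0.1818 g
%CaCO3 = 0.1818 / 0.237 × 100 = 76.71%

76.7 %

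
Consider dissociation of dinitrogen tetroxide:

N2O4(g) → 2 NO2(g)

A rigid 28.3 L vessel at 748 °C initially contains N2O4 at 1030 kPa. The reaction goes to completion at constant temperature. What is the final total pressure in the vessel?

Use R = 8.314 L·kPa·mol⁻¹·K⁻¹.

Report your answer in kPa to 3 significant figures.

At constant T and V, P ∝ n(gas): 1 mol gas → 2 mol gas.
P_final = (2/1) × 1030 = 2060 kPa

2060 kPa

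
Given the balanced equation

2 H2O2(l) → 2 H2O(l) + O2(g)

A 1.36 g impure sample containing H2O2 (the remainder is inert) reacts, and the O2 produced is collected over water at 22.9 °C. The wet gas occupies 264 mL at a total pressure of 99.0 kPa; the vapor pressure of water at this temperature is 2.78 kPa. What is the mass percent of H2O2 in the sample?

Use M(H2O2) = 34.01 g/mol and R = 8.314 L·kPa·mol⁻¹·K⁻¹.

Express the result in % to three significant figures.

51.6 %

P(O2) = 99.0 − 2.78 = 96.22 kPa
n(O2) = PV/RT = (96.22 × 0.2640) / (8.314 × 296.05) = 0.01032 mol
n(H2O2) = (2/1) × 0.01032 = 0.02064 mol
m(H2O2) = 0.02064 × 34.01 = 0.7020 g
%H2O2 = 0.7020 / 1.36 × 100 = 51.62%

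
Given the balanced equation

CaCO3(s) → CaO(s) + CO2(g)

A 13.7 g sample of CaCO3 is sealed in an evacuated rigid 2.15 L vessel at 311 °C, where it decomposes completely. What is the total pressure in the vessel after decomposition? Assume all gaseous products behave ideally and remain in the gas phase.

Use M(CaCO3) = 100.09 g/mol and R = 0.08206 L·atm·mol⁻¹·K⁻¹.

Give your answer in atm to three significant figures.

n(CaCO3) = 13.7 / 100.09 = 0.1369 mol
n(gas produced) = (1/1) × 0.1369 = 0.1369 mol
P = nRT/V = 0.1369 × 0.08206 × 584.15 / 2.15 = 3.052 atm

3.05 atm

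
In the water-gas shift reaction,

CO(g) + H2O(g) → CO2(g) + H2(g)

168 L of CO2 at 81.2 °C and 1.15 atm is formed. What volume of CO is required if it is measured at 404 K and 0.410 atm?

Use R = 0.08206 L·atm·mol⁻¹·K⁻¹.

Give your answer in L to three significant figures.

537 L

n(CO2) = PV/RT = (1.15 × 168) / (0.08206 × 354.35) = 6.644 mol
n(CO) = (1/1) × 6.644 = 6.644 mol
V = nRT/P = 6.644 × 0.08206 × 404 / 0.410 = 537.2 L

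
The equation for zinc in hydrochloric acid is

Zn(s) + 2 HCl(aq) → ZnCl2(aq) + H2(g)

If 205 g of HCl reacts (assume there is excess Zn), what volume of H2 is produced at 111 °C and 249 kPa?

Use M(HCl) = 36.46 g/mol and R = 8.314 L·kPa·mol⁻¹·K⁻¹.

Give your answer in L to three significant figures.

n(HCl) = 205.0 / 36.46 = 5.623 mol
n(H2) = (1/2) × 5.623 = 2.812 mol
V = nRT/P = 2.812 × 8.314 × 384.15 / 249 = 36.07 L

36.1 L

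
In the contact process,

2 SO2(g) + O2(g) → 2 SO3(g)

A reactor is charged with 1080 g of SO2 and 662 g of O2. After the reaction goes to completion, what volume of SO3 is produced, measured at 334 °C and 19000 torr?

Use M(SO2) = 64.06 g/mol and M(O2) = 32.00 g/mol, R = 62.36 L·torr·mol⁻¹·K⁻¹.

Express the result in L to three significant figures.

33.6 L

n(SO2) = 1080 / 64.06 = 16.86 mol
n(O2) = 662 / 32.00 = 20.69 mol
For 16.86 mol SO2, stoichiometry requires (1/2) × 16.86 = 8.430 mol O2; 20.69 mol is available, so SO2 is limiting.
n(SO3) = (2/2) × 16.86 = 16.86 mol
V(SO3) = nRT/P = 16.86 × 62.36 × 607.15 / 19000 = 33.60 L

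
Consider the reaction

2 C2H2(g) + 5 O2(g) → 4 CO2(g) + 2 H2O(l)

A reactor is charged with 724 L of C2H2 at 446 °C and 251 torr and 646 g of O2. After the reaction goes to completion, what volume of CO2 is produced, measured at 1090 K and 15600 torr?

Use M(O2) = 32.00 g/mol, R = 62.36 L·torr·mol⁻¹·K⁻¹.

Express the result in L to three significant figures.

n(C2H2) = PV/RT = (251 × 724) / (62.36 × 719.15) = 4.052 mol
n(O2) = 646 / 32.00 = 20.19 mol
For 4.052 mol C2H2, stoichiometry requires (5/2) × 4.052 = 10.13 mol O2; 20.19 mol is available, so C2H2 is limiting.
n(CO2) = (4/2) × 4.052 = 8.104 mol
V(CO2) = nRT/P = 8.104 × 62.36 × 1090 / 15600 = 35.31 L

35.3 L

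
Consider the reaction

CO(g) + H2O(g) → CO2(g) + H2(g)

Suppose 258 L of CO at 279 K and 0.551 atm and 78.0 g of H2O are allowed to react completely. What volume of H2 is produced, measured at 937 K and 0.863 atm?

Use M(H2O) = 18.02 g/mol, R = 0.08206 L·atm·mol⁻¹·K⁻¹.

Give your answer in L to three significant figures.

n(CO) = PV/RT = (0.551 × 258) / (0.08206 × 279) = 6.209 mol
n(H2O) = 78.0 / 18.02 = 4.329 mol
For 6.209 mol CO, stoichiometry requires (1/1) × 6.209 = 6.209 mol H2O; 4.329 mol is available, so H2O is limiting.
n(H2) = (1/1) × 4.329 = 4.329 mol
V(H2) = nRT/P = 4.329 × 0.08206 × 937 / 0.863 = 385.7 L

386 L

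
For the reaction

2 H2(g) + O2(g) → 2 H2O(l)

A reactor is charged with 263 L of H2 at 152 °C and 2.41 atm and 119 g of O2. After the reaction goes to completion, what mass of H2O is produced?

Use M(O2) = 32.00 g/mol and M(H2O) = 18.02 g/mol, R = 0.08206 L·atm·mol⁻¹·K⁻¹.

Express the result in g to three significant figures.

n(H2) = PV/RT = (2.41 × 263) / (0.08206 × 425.15) = 18.17 mol
n(O2) = 119 / 32.00 = 3.719 mol
For 18.17 mol H2, stoichiometry requires (1/2) × 18.17 = 9.085 mol O2; 3.719 mol is available, so O2 is limiting.
n(H2O) = (2/1) × 3.719 = 7.438 mol
m(H2O) = 7.438 × 18.02 = 134.0 g

134 g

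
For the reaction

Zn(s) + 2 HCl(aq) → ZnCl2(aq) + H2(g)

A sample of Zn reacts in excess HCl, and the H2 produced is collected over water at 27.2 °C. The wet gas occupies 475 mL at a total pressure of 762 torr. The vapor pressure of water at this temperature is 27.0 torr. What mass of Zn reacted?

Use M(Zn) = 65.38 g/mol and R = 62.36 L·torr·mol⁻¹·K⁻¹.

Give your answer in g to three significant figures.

1.22 g

P(H2) = 762 − 27.0 = 735.0 torr
n(H2) = PV/RT = (735.0 × 0.4750) / (62.36 × 300.35) = 0.01864 mol
n(Zn) = (1/1) × 0.01864 = 0.01864 mol
m(Zn) = 0.01864 × 65.38 = 1.219 g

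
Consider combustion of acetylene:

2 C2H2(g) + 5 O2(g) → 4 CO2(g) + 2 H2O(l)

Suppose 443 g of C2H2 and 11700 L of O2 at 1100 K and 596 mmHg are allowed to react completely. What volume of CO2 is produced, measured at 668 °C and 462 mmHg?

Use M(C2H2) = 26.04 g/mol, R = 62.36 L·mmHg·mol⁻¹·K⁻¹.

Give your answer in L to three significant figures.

4320 L

n(C2H2) = 443 / 26.04 = 17.01 mol
n(O2) = PV/RT = (596 × 11700) / (62.36 × 1100) = 101.7 mol
For 17.01 mol C2H2, stoichiometry requires (5/2) × 17.01 = 42.53 mol O2; 101.7 mol is available, so C2H2 is limiting.
n(CO2) = (4/2) × 17.01 = 34.02 mol
V(CO2) = nRT/P = 34.02 × 62.36 × 941.15 / 462 = 4322 L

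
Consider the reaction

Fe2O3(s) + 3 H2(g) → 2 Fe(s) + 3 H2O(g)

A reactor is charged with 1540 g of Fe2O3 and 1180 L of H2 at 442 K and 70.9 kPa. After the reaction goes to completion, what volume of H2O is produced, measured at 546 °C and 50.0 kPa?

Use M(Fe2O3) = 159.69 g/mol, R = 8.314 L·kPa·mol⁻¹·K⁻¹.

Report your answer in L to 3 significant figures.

n(Fe2O3) = 1540 / 159.69 = 9.644 mol
n(H2) = PV/RT = (70.9 × 1180) / (8.314 × 442) = 22.77 mol
For 9.644 mol Fe2O3, stoichiometry requires (3/1) × 9.644 = 28.93 mol H2; 22.77 mol is available, so H2 is limiting.
n(H2O) = (3/3) × 22.77 = 22.77 mol
V(H2O) = nRT/P = 22.77 × 8.314 × 819.15 / 50.0 = 3101 L

3100 L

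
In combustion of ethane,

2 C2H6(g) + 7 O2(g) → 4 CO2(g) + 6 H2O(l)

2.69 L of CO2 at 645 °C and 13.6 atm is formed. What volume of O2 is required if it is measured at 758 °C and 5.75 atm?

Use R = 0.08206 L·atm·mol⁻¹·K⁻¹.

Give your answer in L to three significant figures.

12.5 L

n(CO2) = PV/RT = (13.6 × 2.69) / (0.08206 × 918.15) = 0.4856 mol
n(O2) = (7/4) × 0.4856 = 0.8498 mol
V = nRT/P = 0.8498 × 0.08206 × 1031.15 / 5.75 = 12.51 L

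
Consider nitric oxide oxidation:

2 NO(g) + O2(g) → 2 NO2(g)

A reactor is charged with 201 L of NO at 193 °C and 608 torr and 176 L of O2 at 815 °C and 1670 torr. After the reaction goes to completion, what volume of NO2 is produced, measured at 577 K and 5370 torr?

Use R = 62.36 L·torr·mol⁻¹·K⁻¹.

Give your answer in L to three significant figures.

28.2 L

n(NO) = PV/RT = (608 × 201) / (62.36 × 466.15) = 4.204 mol
n(O2) = PV/RT = (1670 × 176) / (62.36 × 1088.15) = 4.331 mol
For 4.204 mol NO, stoichiometry requires (1/2) × 4.204 = 2.102 mol O2; 4.331 mol is available, so NO is limiting.
n(NO2) = (2/2) × 4.204 = 4.204 mol
V(NO2) = nRT/P = 4.204 × 62.36 × 577 / 5370 = 28.17 L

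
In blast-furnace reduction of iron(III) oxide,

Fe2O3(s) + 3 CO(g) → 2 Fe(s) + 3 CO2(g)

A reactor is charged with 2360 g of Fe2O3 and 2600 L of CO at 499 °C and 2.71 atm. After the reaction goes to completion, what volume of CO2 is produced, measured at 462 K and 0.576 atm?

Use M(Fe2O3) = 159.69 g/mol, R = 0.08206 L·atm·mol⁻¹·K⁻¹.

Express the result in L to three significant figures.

n(Fe2O3) = 2360 / 159.69 = 14.78 mol
n(CO) = PV/RT = (2.71 × 2600) / (0.08206 × 772.15) = 111.2 mol
For 14.78 mol Fe2O3, stoichiometry requires (3/1) × 14.78 = 44.34 mol CO; 111.2 mol is available, so Fe2O3 is limiting.
n(CO2) = (3/1) × 14.78 = 44.34 mol
V(CO2) = nRT/P = 44.34 × 0.08206 × 462 / 0.576 = 2918 L

2920 L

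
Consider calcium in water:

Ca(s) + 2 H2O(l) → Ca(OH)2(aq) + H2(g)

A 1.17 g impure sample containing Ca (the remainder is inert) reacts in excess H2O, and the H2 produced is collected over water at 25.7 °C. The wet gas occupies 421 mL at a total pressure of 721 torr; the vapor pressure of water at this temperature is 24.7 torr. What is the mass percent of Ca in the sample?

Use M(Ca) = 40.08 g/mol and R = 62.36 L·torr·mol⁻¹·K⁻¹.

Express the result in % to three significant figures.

P(H2) = 721 − 24.7 = 696.3 torr
n(H2) = PV/RT = (696.3 × 0.4210) / (62.36 × 298.85) = 0.01573 mol
n(Ca) = (1/1) × 0.01573 = 0.01573 mol
m(Ca) = 0.01573 × 40.08 = 0.6305 g
%Ca = 0.6305 / 1.17 × 100 = 53.89%

53.9 %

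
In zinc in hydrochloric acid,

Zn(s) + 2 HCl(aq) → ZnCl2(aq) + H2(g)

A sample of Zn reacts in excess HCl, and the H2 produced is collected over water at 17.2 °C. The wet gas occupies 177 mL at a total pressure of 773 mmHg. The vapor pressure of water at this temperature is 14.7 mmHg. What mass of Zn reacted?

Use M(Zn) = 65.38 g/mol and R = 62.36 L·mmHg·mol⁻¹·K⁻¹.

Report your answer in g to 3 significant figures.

P(H2) = 773 − 14.7 = 758.3 mmHg
n(H2) = PV/RT = (758.3 × 0.1770) / (62.36 × 290.35) = 0.007413 mol
n(Zn) = (1/1) × 0.007413 = 0.007413 mol
m(Zn) = 0.007413 × 65.38 = 0.4847 g

0.485 g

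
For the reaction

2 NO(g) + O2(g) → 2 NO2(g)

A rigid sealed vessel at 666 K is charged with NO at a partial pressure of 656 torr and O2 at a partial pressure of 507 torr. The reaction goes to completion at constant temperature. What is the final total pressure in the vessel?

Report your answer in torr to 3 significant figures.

At constant V, partial pressures at 666 K are proportional to moles, so apply stoichiometry directly to pressures.
P(O2) required for 656 torr of NO = (1/2) × 656 = 328.0 torr; available 507 torr, so NO is limiting.
P(O2) remaining = 507 − (1/2) × 656 = 179.0 torr
P(gaseous products) = (2)/2 × 656 = 656.0 torr
P_total at 666 K = 179.0 + 656.0 = 835.0 torr

835 torr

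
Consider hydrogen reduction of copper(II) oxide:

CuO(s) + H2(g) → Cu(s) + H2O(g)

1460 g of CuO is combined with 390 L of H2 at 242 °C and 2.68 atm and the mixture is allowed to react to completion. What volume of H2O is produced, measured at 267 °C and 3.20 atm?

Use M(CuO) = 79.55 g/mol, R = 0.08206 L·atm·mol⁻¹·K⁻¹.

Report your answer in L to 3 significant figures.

254 L

n(CuO) = 1460 / 79.55 = 18.35 mol
n(H2) = PV/RT = (2.68 × 390) / (0.08206 × 515.15) = 24.72 mol
For 18.35 mol CuO, stoichiometry requires (1/1) × 18.35 = 18.35 mol H2; 24.72 mol is available, so CuO is limiting.
n(H2O) = (1/1) × 18.35 = 18.35 mol
V(H2O) = nRT/P = 18.35 × 0.08206 × 540.15 / 3.20 = 254.2 L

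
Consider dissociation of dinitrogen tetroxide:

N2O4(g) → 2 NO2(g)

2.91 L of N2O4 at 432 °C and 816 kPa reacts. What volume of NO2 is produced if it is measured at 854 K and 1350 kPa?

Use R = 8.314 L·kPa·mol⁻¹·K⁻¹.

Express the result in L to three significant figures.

4.26 L

n(N2O4) = PV/RT = (816 × 2.91) / (8.314 × 705.15) = 0.4050 mol
n(NO2) = (2/1) × 0.4050 = 0.8100 mol
V = nRT/P = 0.8100 × 8.314 × 854 / 1350 = 4.260 L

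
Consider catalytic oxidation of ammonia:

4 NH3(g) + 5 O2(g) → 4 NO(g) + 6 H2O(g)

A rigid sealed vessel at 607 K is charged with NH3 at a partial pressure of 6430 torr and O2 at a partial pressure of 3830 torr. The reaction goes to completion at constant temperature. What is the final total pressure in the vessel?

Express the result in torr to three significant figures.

Because the vessel is rigid and T is held at 607 K, work the stoichiometry in partial pressures (P_i = n_iRT/V).
P(O2) required for 6430 torr of NH3 = (5/4) × 6430 = 8038 torr; available 3830 torr, so O2 is limiting.
P(NH3) remaining = 6430 − (4/5) × 3830 = 3366 torr
P(gaseous products) = (4+6)/5 × 3830 = 7660 torr
P_total at 607 K = 3366 + 7660 = 11030 torr

11000 torr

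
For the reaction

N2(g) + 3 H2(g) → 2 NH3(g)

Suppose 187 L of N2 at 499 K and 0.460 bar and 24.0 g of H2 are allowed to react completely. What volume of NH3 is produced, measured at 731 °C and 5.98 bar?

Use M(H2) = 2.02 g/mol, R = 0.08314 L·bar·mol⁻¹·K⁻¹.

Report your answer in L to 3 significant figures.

n(N2) = PV/RT = (0.460 × 187) / (0.08314 × 499) = 2.073 mol
n(H2) = 24.0 / 2.02 = 11.88 mol
For 2.073 mol N2, stoichiometry requires (3/1) × 2.073 = 6.219 mol H2; 11.88 mol is available, so N2 is limiting.
n(NH3) = (2/1) × 2.073 = 4.146 mol
V(NH3) = nRT/P = 4.146 × 0.08314 × 1004.15 / 5.98 = 57.88 L

57.9 L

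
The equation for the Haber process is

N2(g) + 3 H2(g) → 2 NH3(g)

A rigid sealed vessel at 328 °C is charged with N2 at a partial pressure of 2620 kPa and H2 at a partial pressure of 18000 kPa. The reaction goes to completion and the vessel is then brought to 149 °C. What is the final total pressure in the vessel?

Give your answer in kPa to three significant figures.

10800 kPa

With V and T fixed, P_i ∝ n_i, so the mole ratios apply directly to partial pressures at 328 °C.
P(H2) required for 2620 kPa of N2 = (3/1) × 2620 = 7860 kPa; available 18000 kPa, so N2 is limiting.
P(H2) remaining = 18000 − (3/1) × 2620 = 10140 kPa
P(gaseous products) = (2)/1 × 2620 = 5240 kPa
P_total at 328 °C = 10140 + 5240 = 15380 kPa
Scaling to 149 °C: P = 15380 × 422.15/601.15 = 10800 kPa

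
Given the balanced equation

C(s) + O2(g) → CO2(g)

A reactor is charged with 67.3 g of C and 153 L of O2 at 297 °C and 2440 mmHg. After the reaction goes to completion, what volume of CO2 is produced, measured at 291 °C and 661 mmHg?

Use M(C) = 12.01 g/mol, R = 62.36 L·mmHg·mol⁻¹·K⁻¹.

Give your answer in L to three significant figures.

298 L

n(C) = 67.3 / 12.01 = 5.604 mol
n(O2) = PV/RT = (2440 × 153) / (62.36 × 570.15) = 10.50 mol
For 5.604 mol C, stoichiometry requires (1/1) × 5.604 = 5.604 mol O2; 10.50 mol is available, so C is limiting.
n(CO2) = (1/1) × 5.604 = 5.604 mol
V(CO2) = nRT/P = 5.604 × 62.36 × 564.15 / 661 = 298.3 L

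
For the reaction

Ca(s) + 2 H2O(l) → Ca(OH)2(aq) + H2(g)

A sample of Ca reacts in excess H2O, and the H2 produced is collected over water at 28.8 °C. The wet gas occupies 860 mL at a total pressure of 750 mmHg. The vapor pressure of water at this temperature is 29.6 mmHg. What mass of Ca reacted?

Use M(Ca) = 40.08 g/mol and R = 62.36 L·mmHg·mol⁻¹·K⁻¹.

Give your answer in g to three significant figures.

P(H2) = 750 − 29.6 = 720.4 mmHg
n(H2) = PV/RT = (720.4 × 0.8600) / (62.36 × 301.95) = 0.03290 mol
n(Ca) = (1/1) × 0.03290 = 0.03290 mol
m(Ca) = 0.03290 × 40.08 = 1.319 g

1.32 g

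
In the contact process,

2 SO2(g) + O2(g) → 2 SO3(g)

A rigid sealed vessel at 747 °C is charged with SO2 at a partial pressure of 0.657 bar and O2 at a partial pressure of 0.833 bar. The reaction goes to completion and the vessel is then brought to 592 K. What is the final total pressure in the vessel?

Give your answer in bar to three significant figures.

0.674 bar

At constant V, partial pressures at 747 °C are proportional to moles, so apply stoichiometry directly to pressures.
P(O2) required for 0.657 bar of SO2 = (1/2) × 0.657 = 0.3285 bar; available 0.833 bar, so SO2 is limiting.
P(O2) remaining = 0.833 − (1/2) × 0.657 = 0.5045 bar
P(gaseous products) = (2)/2 × 0.657 = 0.6570 bar
P_total at 747 °C = 0.5045 + 0.6570 = 1.161 bar
Scaling to 592 K: P = 1.161 × 592/1020.15 = 0.6737 bar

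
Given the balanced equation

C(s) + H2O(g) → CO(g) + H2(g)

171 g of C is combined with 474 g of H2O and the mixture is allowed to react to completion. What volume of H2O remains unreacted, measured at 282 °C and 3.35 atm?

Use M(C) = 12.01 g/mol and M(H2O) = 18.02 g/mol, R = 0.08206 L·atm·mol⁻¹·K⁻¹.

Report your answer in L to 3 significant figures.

164 L

n(C) = 171 / 12.01 = 14.24 mol
n(H2O) = 474 / 18.02 = 26.30 mol
For 14.24 mol C, stoichiometry requires (1/1) × 14.24 = 14.24 mol H2O; 26.30 mol is available, so C is limiting.
n(H2O) consumed = (1/1) × 14.24 = 14.24 mol; remaining = 26.30 − 14.24 = 12.06 mol
V(H2O) = nRT/P = 12.06 × 0.08206 × 555.15 / 3.35 = 164.0 L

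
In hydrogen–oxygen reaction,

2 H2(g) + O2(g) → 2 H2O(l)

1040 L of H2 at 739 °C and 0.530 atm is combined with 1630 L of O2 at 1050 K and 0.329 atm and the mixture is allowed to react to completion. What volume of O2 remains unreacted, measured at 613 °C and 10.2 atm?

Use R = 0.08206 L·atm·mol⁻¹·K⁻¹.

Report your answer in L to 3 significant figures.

n(H2) = PV/RT = (0.530 × 1040) / (0.08206 × 1012.15) = 6.636 mol
n(O2) = PV/RT = (0.329 × 1630) / (0.08206 × 1050) = 6.224 mol
For 6.636 mol H2, stoichiometry requires (1/2) × 6.636 = 3.318 mol O2; 6.224 mol is available, so H2 is limiting.
n(O2) consumed = (1/2) × 6.636 = 3.318 mol; remaining = 6.224 − 3.318 = 2.906 mol
V(O2) = nRT/P = 2.906 × 0.08206 × 886.15 / 10.2 = 20.72 L

20.7 L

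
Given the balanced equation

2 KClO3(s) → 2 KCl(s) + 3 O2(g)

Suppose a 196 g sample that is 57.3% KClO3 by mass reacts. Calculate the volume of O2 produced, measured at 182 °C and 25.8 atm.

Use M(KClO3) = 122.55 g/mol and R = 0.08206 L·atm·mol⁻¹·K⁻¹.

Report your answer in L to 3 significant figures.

mass of KClO3 = 196 × 57.3/100 = 112.3 g
n(KClO3) = 112.3 / 122.55 = 0.9164 mol
n(O2) = (3/2) × 0.9164 = 1.375 mol
V = nRT/P = 1.375 × 0.08206 × 455.15 / 25.8 = 1.991 L

1.99 L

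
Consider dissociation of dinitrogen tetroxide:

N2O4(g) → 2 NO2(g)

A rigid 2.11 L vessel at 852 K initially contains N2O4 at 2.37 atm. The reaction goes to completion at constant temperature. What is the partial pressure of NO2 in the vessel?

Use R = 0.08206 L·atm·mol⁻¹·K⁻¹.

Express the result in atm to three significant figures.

4.74 atm

n(N2O4)₀ = PV/RT = (2.37 × 2.11) / (0.08206 × 852) = 0.07153 mol
n(NO2) = (2/1) × 0.07153 = 0.1431 mol
P(NO2) = nRT/V = 0.1431 × 0.08206 × 852 / 2.11 = 4.742 atm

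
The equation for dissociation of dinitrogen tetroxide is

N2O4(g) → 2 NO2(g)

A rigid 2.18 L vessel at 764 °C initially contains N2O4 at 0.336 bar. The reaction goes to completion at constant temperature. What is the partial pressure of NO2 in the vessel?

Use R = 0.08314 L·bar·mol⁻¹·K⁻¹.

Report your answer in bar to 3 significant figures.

0.672 bar

n(N2O4)₀ = PV/RT = (0.336 × 2.18) / (0.08314 × 1037.15) = 0.008495 mol
n(NO2) = (2/1) × 0.008495 = 0.01699 mol
P(NO2) = nRT/V = 0.01699 × 0.08314 × 1037.15 / 2.18 = 0.6720 bar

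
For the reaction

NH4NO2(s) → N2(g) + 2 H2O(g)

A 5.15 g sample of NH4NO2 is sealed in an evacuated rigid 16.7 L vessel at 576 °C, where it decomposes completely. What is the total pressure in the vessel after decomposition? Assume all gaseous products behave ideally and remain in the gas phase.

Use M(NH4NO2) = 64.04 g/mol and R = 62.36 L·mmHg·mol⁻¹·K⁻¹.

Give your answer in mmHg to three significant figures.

n(NH4NO2) = 5.15 / 64.04 = 0.08042 mol
n(gas produced) = (3/1) × 0.08042 = 0.2413 mol
P = nRT/V = 0.2413 × 62.36 × 849.15 / 16.7 = 765.1 mmHg

765 mmHg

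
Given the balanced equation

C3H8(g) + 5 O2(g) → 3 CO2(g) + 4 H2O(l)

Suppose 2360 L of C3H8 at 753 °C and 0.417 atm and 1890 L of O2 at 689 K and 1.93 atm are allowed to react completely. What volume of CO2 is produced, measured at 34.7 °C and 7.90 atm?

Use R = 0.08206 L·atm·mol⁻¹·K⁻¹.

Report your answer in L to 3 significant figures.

112 L

n(C3H8) = PV/RT = (0.417 × 2360) / (0.08206 × 1026.15) = 11.69 mol
n(O2) = PV/RT = (1.93 × 1890) / (0.08206 × 689) = 64.52 mol
For 11.69 mol C3H8, stoichiometry requires (5/1) × 11.69 = 58.45 mol O2; 64.52 mol is available, so C3H8 is limiting.
n(CO2) = (3/1) × 11.69 = 35.07 mol
V(CO2) = nRT/P = 35.07 × 0.08206 × 307.85 / 7.90 = 112.1 L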